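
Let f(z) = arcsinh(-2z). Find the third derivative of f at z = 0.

Compute the successive derivatives at the expansion point and divide by k!.
The coefficient of z^3 in the expansion is 4/3, so f′′′(0) = 3! * (4/3) = 8.

8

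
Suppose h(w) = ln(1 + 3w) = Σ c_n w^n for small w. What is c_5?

h(0) = 0
h′(0) = 3
h′′(0) = -9
h′′′(0) = 54
h^(4)(0) = -486
h^(5)(0) = 5832
The Taylor polynomial is Σ h^(k)(0)/k! · w^k.

243/5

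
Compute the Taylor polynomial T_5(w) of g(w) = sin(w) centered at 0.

Use the known series and substitute for the argument.
g(0) = 0
g′(0) = 1
g′′(0) = 0
g′′′(0) = -1
g^(4)(0) = 0
g^(5)(0) = 1

w^5/120 - w^3/6 + w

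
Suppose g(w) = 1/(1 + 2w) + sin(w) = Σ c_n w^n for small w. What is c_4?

Add the two expansions coefficient-wise.
g(0) = 1
g′(0) = -1
g′′(0) = 8
g′′′(0) = -49
g^(4)(0) = 384
The Taylor polynomial is Σ g^(k)(0)/k! · w^k.

16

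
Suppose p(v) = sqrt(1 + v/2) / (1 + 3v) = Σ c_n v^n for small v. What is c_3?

Take the Cauchy product of the two expansions.
[v^0] = 1;  [v^1] = -11/4;  [v^2] = 263/32;  [v^3] = -3155/128.

-3155/128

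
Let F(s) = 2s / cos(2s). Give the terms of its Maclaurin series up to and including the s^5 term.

20*s^5/3 + 4*s^3 + 2*s

Invert the denominator's series and multiply.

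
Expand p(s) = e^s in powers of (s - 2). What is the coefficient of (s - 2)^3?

e^(2)/6

p(2) = e^(2)
p′(2) = e^(2)
p′′(2) = e^(2)
p′′′(2) = e^(2)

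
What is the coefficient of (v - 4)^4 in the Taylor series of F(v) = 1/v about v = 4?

F(4) = 1/4
F′(4) = -1/16
F′′(4) = 1/32
F′′′(4) = -3/128
F^(4)(4) = 3/128

1/1024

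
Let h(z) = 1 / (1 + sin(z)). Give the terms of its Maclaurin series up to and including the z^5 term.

Expand as Σ (-1)^k u^k with u equal to the inner function's series.
[z^0] = 1;  [z^1] = -1;  [z^2] = 1;  [z^3] = -5/6;  [z^4] = 2/3;  [z^5] = -61/120.

-61*z^5/120 + 2*z^4/3 - 5*z^3/6 + z^2 - z + 1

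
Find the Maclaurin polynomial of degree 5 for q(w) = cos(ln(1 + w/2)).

w^5/96 - 5*w^4/192 + w^3/16 - w^2/8 + 1

Substitute the inner expansion into the outer series and collect powers.
q(0) = 1
q′(0) = 0
q′′(0) = -1/4
q′′′(0) = 3/8
q^(4)(0) = -5/8
q^(5)(0) = 5/4
Then c_k = q^(k)(0)/k! gives each Taylor coefficient.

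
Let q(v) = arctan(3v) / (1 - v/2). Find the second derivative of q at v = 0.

Expand each factor separately, then convolve coefficients.
The coefficient of v^2 in the expansion is 3/2, so q′′(0) = 2! * (3/2) = 3.

3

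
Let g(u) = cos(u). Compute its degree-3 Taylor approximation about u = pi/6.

(u - pi/6)^3/12 - sqrt(3)*(u - pi/6)^2/4 - (u - pi/6)/2 + sqrt(3)/2

g(pi/6) = sqrt(3)/2
g′(pi/6) = -1/2
g′′(pi/6) = -sqrt(3)/2
g′′′(pi/6) = 1/2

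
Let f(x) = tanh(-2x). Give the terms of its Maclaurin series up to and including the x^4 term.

Use the known series and substitute for the argument.
f(0) = 0
f′(0) = -2
f′′(0) = 0
f′′′(0) = 16
f^(4)(0) = 0
Then c_k = f^(k)(0)/k! gives each Taylor coefficient.

8*x^3/3 - 2*x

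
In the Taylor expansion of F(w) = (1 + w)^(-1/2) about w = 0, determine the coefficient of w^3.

-5/16

F(0) = 1
F′(0) = -1/2
F′′(0) = 3/4
F′′′(0) = -15/8
So c_3 = F′′′(0)/3! = -5/16.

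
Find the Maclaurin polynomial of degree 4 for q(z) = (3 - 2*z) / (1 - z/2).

Shift and add copies of the series according to the polynomial's terms.
q(0) = 3
q′(0) = -1/2
q′′(0) = -1/2
q′′′(0) = -3/4
q^(4)(0) = -3/2
Then c_k = q^(k)(0)/k! gives each Taylor coefficient.

-z^4/16 - z^3/8 - z^2/4 - z/2 + 3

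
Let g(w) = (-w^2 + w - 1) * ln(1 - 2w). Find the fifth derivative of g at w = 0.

608

Distribute the polynomial across the series and collect like powers.
From the series, [w^5] g = 76/15; multiply by 5! = 120 to get 608.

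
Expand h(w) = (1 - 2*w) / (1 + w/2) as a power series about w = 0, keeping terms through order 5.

-5*w^5/32 + 5*w^4/16 - 5*w^3/8 + 5*w^2/4 - 5*w/2 + 1

Shift and add copies of the series according to the polynomial's terms.
[w^0] = 1;  [w^1] = -5/2;  [w^2] = 5/4;  [w^3] = -5/8;  [w^4] = 5/16;  [w^5] = -5/32.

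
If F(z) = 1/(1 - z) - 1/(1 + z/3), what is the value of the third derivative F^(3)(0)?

56/9

Add the two expansions coefficient-wise.
The coefficient of z^3 in the expansion is 28/27, so F′′′(0) = 3! * (28/27) = 56/9.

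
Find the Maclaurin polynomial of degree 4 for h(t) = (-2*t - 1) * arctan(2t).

16*t^4/3 + 8*t^3/3 - 4*t^2 - 2*t

Distribute the polynomial across the series and collect like powers.
h(0) = 0
h′(0) = -2
h′′(0) = -8
h′′′(0) = 16
h^(4)(0) = 128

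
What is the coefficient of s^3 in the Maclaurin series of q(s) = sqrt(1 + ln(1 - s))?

-17/48

Compose series: expand the inner function first, then feed it into the outer expansion.
q(0) = 1
q′(0) = -1/2
q′′(0) = -3/4
q′′′(0) = -17/8
The Taylor polynomial is Σ q^(k)(0)/k! · s^k.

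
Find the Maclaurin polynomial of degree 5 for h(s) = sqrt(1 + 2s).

h(0) = 1
h′(0) = 1
h′′(0) = -1
h′′′(0) = 3
h^(4)(0) = -15
h^(5)(0) = 105

7*s^5/8 - 5*s^4/8 + s^3/2 - s^2/2 + s + 1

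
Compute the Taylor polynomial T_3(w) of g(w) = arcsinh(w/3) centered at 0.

-w^3/162 + w/3

Apply the Taylor formula c_k = f^(k)(a)/k!.
g(0) = 0
g′(0) = 1/3
g′′(0) = 0
g′′′(0) = -1/27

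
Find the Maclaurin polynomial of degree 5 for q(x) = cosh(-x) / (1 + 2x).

Expand each factor separately, then convolve coefficients.

-433*x^5/12 + 433*x^4/24 - 9*x^3 + 9*x^2/2 - 2*x + 1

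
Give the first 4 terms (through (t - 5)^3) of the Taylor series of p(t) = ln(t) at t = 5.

p(5) = ln(5)
p′(5) = 1/5
p′′(5) = -1/25
p′′′(5) = 2/125

(t - 5)^3/375 - (t - 5)^2/50 + (t - 5)/5 + ln(5)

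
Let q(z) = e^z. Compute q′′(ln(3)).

3

The coefficient of (z - ln(3))^2 in the expansion is 3/2, so q′′(ln(3)) = 2! * (3/2) = 3.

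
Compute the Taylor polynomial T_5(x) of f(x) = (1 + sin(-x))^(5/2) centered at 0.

95*x^5/768 - 85*x^4/128 + 5*x^3/48 + 15*x^2/8 - 5*x/2 + 1

Plug the Maclaurin series of the inner function into that of the outer and collect terms.
f(0) = 1
f′(0) = -5/2
f′′(0) = 15/4
f′′′(0) = 5/8
f^(4)(0) = -255/16
f^(5)(0) = 475/32
The Taylor polynomial is Σ f^(k)(0)/k! · x^k.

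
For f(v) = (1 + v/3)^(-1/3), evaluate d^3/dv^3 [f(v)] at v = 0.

The coefficient of v^3 in the expansion is -14/2187, so f′′′(0) = 3! * (-14/2187) = -28/729.

-28/729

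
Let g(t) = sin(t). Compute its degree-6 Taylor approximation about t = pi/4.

g(pi/4) = sqrt(2)/2
g′(pi/4) = sqrt(2)/2
g′′(pi/4) = -sqrt(2)/2
g′′′(pi/4) = -sqrt(2)/2
g^(4)(pi/4) = sqrt(2)/2
g^(5)(pi/4) = sqrt(2)/2
g^(6)(pi/4) = -sqrt(2)/2

-sqrt(2)*(t - pi/4)^6/1440 + sqrt(2)*(t - pi/4)^5/240 + sqrt(2)*(t - pi/4)^4/48 - sqrt(2)*(t - pi/4)^3/12 - sqrt(2)*(t - pi/4)^2/4 + sqrt(2)*(t - pi/4)/2 + sqrt(2)/2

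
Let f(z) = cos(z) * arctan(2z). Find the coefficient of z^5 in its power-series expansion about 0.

Write out both Maclaurin series and multiply, keeping only the needed powers.

469/60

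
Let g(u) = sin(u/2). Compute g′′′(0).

Compute the successive derivatives at the expansion point and divide by k!.
From the series, [u^3] g = -1/48; multiply by 3! = 6 to get -1/8.

-1/8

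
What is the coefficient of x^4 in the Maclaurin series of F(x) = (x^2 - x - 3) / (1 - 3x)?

-261

Distribute the polynomial across the series and collect like powers.
F(0) = -3
F′(0) = -10
F′′(0) = -58
F′′′(0) = -522
F^(4)(0) = -6264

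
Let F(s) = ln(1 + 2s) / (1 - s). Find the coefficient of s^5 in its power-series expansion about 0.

Expand 1/(denominator) as a geometric series and multiply by the numerator's series.
F(0) = 0
F′(0) = 2
F′′(0) = 0
F′′′(0) = 16
F^(4)(0) = -32
F^(5)(0) = 608
Then c_k = F^(k)(0)/k! gives each Taylor coefficient.

76/15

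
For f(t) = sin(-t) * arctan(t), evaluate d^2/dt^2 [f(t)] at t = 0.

Take the Cauchy product of the two expansions.
The coefficient of t^2 in the expansion is -1, so f′′(0) = 2! * (-1) = -2.

-2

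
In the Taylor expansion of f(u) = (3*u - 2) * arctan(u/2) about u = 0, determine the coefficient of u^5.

Multiply each power in the prefactor through the base expansion.
f(0) = 0
f′(0) = -1
f′′(0) = 3
f′′′(0) = 1/2
f^(4)(0) = -3
f^(5)(0) = -3/2

-1/80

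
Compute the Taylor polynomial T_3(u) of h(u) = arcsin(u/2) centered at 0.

u^3/48 + u/2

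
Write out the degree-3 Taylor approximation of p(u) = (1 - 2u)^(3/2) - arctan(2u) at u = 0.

Expand each term separately and add.

19*u^3/6 + 3*u^2/2 - 5*u + 1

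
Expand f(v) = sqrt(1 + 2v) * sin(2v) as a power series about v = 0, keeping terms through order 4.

Multiply the two series term by term and collect like powers.
f(0) = 0
f′(0) = 2
f′′(0) = 4
f′′′(0) = -14
f^(4)(0) = -8
The Taylor polynomial is Σ f^(k)(0)/k! · v^k.

-v^4/3 - 7*v^3/3 + 2*v^2 + 2*v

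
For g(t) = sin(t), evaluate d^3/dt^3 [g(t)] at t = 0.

The coefficient of t^3 in the expansion is -1/6, so g′′′(0) = 3! * (-1/6) = -1.

-1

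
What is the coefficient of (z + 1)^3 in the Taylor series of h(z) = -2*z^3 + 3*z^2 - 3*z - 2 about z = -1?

c_3 = h′′′(-1)/3! = -2.

-2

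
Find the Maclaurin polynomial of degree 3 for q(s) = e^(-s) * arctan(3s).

-15*s^3/2 - 3*s^2 + 3*s

Expand each factor separately, then convolve coefficients.
[s^0] = 0;  [s^1] = 3;  [s^2] = -3;  [s^3] = -15/2.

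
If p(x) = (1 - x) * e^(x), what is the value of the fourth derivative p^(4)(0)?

Multiply each power in the prefactor through the base expansion.
The coefficient of x^4 in the expansion is -1/8, so p^(4)(0) = 4! * (-1/8) = -3.

-3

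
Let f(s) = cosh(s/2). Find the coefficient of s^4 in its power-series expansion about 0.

1/384

[s^0] = 1;  [s^1] = 0;  [s^2] = 1/8;  [s^3] = 0;  [s^4] = 1/384.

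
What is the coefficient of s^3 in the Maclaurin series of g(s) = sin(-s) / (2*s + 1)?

Multiply the numerator's expansion by the denominator's geometric series.
[s^0] = 0;  [s^1] = -1;  [s^2] = 2;  [s^3] = -23/6.

-23/6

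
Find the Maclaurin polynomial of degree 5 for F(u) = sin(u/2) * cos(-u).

Take the Cauchy product of the two expansions.
F(0) = 0
F′(0) = 1/2
F′′(0) = 0
F′′′(0) = -13/8
F^(4)(0) = 0
F^(5)(0) = 121/32
The Taylor polynomial is Σ F^(k)(0)/k! · u^k.

121*u^5/3840 - 13*u^3/48 + u/2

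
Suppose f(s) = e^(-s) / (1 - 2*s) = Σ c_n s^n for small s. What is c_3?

Use 1/(1 - r) = Σ r^k on the denominator, then take the Cauchy product.
f(0) = 1
f′(0) = 1
f′′(0) = 5
f′′′(0) = 29
Then c_k = f^(k)(0)/k! gives each Taylor coefficient.

29/6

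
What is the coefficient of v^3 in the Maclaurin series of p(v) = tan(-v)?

p(0) = 0
p′(0) = -1
p′′(0) = 0
p′′′(0) = -2
Then c_k = p^(k)(0)/k! gives each Taylor coefficient.

-1/3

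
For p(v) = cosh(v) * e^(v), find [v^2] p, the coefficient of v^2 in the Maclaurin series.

1

Take the Cauchy product of the two expansions.
p(0) = 1
p′(0) = 1
p′′(0) = 2
So c_2 = p′′(0)/2! = 1.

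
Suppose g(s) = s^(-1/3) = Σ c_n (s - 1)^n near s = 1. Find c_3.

-14/81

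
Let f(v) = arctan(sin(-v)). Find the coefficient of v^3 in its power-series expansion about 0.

Compose series: expand the inner function first, then feed it into the outer expansion.
[v^0] = 0;  [v^1] = -1;  [v^2] = 0;  [v^3] = 1/2.

1/2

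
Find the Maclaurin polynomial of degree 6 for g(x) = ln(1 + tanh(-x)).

-x^6/45 + x^4/12 - x^2/2 - x

Substitute the inner expansion into the outer series and collect powers.
g(0) = 0
g′(0) = -1
g′′(0) = -1
g′′′(0) = 0
g^(4)(0) = 2
g^(5)(0) = 0
g^(6)(0) = -16
Then c_k = g^(k)(0)/k! gives each Taylor coefficient.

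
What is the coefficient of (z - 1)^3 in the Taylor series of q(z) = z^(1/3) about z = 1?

Compute the successive derivatives at the expansion point and divide by k!.
[(z - 1)^0] = 1;  [(z - 1)^1] = 1/3;  [(z - 1)^2] = -1/9;  [(z - 1)^3] = 5/81.
So c_3 = q′′′(1)/3! = 5/81.

5/81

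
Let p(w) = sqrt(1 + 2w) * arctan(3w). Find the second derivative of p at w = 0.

6

Expand each factor separately, then convolve coefficients.
From the series, [w^2] p = 3; multiply by 2! = 2 to get 6.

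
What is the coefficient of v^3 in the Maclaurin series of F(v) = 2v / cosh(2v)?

Divide the numerator series by the denominator series (power-series long division).
F(0) = 0
F′(0) = 2
F′′(0) = 0
F′′′(0) = -24
So c_3 = F′′′(0)/3! = -4.

-4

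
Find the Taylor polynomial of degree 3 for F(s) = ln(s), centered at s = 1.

Use the known series and substitute for the argument.
F(1) = 0
F′(1) = 1
F′′(1) = -1
F′′′(1) = 2

(s - 1)^3/3 - (s - 1)^2/2 + (s - 1)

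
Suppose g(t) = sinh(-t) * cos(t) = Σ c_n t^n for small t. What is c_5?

Multiply the two series term by term and collect like powers.
g(0) = 0
g′(0) = -1
g′′(0) = 0
g′′′(0) = 2
g^(4)(0) = 0
g^(5)(0) = 4
So c_5 = g^(5)(0)/5! = 1/30.

1/30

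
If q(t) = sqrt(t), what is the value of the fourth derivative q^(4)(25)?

From the series, [(t - 25)^4] q = -1/2000000; multiply by 4! = 24 to get -3/250000.

-3/250000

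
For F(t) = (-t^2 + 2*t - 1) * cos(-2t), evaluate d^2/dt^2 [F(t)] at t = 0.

2

Multiply each power in the prefactor through the base expansion.
The coefficient of t^2 in the expansion is 1, so F′′(0) = 2! * (1) = 2.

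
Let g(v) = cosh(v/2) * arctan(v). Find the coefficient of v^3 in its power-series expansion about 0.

Take the Cauchy product of the two expansions.
g(0) = 0
g′(0) = 1
g′′(0) = 0
g′′′(0) = -5/4
So c_3 = g′′′(0)/3! = -5/24.

-5/24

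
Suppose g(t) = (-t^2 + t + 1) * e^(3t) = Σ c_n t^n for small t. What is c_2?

13/2

Shift and add copies of the series according to the polynomial's terms.
g(0) = 1
g′(0) = 4
g′′(0) = 13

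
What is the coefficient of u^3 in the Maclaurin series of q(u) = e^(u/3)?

1/162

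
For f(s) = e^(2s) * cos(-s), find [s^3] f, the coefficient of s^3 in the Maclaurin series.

1/3

Expand each factor separately, then convolve coefficients.
[s^0] = 1;  [s^1] = 2;  [s^2] = 3/2;  [s^3] = 1/3.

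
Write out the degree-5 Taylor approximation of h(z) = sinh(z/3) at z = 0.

Compute the successive derivatives at the expansion point and divide by k!.
h(0) = 0
h′(0) = 1/3
h′′(0) = 0
h′′′(0) = 1/27
h^(4)(0) = 0
h^(5)(0) = 1/243
The Taylor polynomial is Σ h^(k)(0)/k! · z^k.

z^5/29160 + z^3/162 + z/3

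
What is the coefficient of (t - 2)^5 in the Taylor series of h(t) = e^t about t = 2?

h(2) = e^(2)
h′(2) = e^(2)
h′′(2) = e^(2)
h′′′(2) = e^(2)
h^(4)(2) = e^(2)
h^(5)(2) = e^(2)
The Taylor polynomial is Σ h^(k)(2)/k! · (t - 2)^k.

e^(2)/120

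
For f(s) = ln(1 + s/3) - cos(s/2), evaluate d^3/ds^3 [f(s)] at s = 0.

2/27

Combine the two series term by term.
The coefficient of s^3 in the expansion is 1/81, so f′′′(0) = 3! * (1/81) = 2/27.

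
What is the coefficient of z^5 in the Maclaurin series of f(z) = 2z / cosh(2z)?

Write the quotient as an unknown series and match coefficients against numerator = denominator · series.
[z^0] = 0;  [z^1] = 2;  [z^2] = 0;  [z^3] = -4;  [z^4] = 0;  [z^5] = 20/3.

20/3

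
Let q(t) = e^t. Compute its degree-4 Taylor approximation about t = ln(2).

Differentiate repeatedly and evaluate at the center.
q(ln(2)) = 2
q′(ln(2)) = 2
q′′(ln(2)) = 2
q′′′(ln(2)) = 2
q^(4)(ln(2)) = 2
The Taylor polynomial is Σ q^(k)(ln(2))/k! · (t - ln(2))^k.

(t - ln(2))^4/12 + (t - ln(2))^3/3 + (t - ln(2))^2 + 2*(t - ln(2)) + 2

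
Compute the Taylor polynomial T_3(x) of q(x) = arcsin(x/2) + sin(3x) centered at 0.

Add the two expansions coefficient-wise.
q(0) = 0
q′(0) = 7/2
q′′(0) = 0
q′′′(0) = -215/8

-215*x^3/48 + 7*x/2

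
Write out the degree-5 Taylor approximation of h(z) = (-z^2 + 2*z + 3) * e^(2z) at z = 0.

Distribute the polynomial across the series and collect like powers.
[z^0] = 3;  [z^1] = 8;  [z^2] = 9;  [z^3] = 6;  [z^4] = 8/3;  [z^5] = 4/5.

4*z^5/5 + 8*z^4/3 + 6*z^3 + 9*z^2 + 8*z + 3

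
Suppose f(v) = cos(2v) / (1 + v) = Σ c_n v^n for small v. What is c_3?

Take the Cauchy product of the two expansions.

1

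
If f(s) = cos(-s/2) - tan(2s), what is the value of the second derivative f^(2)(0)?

Expand each term separately and add.
From the series, [s^2] f = -1/8; multiply by 2! = 2 to get -1/4.

-1/4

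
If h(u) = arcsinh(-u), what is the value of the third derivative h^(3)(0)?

1

The coefficient of u^3 in the expansion is 1/6, so h′′′(0) = 3! * (1/6) = 1.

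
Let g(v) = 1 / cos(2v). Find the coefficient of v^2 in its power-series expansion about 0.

Write the quotient as an unknown series and match coefficients against numerator = denominator · series.
[v^0] = 1;  [v^1] = 0;  [v^2] = 2.

2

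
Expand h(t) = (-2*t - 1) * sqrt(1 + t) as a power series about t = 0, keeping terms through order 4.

-11*t^4/128 + 3*t^3/16 - 7*t^2/8 - 5*t/2 - 1

Shift and add copies of the series according to the polynomial's terms.
h(0) = -1
h′(0) = -5/2
h′′(0) = -7/4
h′′′(0) = 9/8
h^(4)(0) = -33/16
Dividing each by k! gives the coefficients c_0, ..., c_4.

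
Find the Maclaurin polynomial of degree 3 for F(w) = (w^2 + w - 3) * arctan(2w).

10*w^3 + 2*w^2 - 6*w

Shift and add copies of the series according to the polynomial's terms.
[w^0] = 0;  [w^1] = -6;  [w^2] = 2;  [w^3] = 10.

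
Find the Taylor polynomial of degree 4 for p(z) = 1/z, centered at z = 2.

p(2) = 1/2
p′(2) = -1/4
p′′(2) = 1/4
p′′′(2) = -3/8
p^(4)(2) = 3/4

(z - 2)^4/32 - (z - 2)^3/16 + (z - 2)^2/8 - (z - 2)/4 + 1/2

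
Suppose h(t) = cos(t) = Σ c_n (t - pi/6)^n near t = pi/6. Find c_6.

-sqrt(3)/1440

h(pi/6) = sqrt(3)/2
h′(pi/6) = -1/2
h′′(pi/6) = -sqrt(3)/2
h′′′(pi/6) = 1/2
h^(4)(pi/6) = sqrt(3)/2
h^(5)(pi/6) = -1/2
h^(6)(pi/6) = -sqrt(3)/2
Then c_k = h^(k)(pi/6)/k! gives each Taylor coefficient.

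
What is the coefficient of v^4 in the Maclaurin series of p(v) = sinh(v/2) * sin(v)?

-1/16

Expand each factor separately, then convolve coefficients.
p(0) = 0
p′(0) = 0
p′′(0) = 1
p′′′(0) = 0
p^(4)(0) = -3/2
So c_4 = p^(4)(0)/4! = -1/16.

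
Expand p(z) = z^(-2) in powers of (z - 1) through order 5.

Differentiate repeatedly and evaluate at the center.
p(1) = 1
p′(1) = -2
p′′(1) = 6
p′′′(1) = -24
p^(4)(1) = 120
p^(5)(1) = -720
The Taylor polynomial is Σ p^(k)(1)/k! · (z - 1)^k.

-6*(z - 1)^5 + 5*(z - 1)^4 - 4*(z - 1)^3 + 3*(z - 1)^2 - 2*(z - 1) + 1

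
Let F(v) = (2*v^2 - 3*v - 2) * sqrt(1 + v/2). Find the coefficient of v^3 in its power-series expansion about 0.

Distribute the polynomial across the series and collect like powers.

37/64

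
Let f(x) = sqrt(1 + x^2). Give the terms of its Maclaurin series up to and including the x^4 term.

f(0) = 1
f′(0) = 0
f′′(0) = 1
f′′′(0) = 0
f^(4)(0) = -3

-x^4/8 + x^2/2 + 1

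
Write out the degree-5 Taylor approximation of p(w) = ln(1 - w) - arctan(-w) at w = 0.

-w^4/4 - 2*w^3/3 - w^2/2

Combine the two series term by term.
p(0) = 0
p′(0) = 0
p′′(0) = -1
p′′′(0) = -4
p^(4)(0) = -6
p^(5)(0) = 0
Dividing each by k! gives the coefficients c_0, ..., c_5.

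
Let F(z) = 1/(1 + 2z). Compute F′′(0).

Use the known series and substitute for the argument.
The coefficient of z^2 in the expansion is 4, so F′′(0) = 2! * (4) = 8.

8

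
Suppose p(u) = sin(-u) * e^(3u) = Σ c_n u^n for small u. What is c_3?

-13/3

Expand each factor separately, then convolve coefficients.
[u^0] = 0;  [u^1] = -1;  [u^2] = -3;  [u^3] = -13/3.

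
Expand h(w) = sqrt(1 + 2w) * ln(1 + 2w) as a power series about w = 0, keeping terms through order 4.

2*w^4/3 - w^3/3 + 2*w

Write out both Maclaurin series and multiply, keeping only the needed powers.
h(0) = 0
h′(0) = 2
h′′(0) = 0
h′′′(0) = -2
h^(4)(0) = 16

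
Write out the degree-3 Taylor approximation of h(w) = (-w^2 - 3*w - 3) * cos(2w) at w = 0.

6*w^3 + 5*w^2 - 3*w - 3

Multiply each power in the prefactor through the base expansion.
[w^0] = -3;  [w^1] = -3;  [w^2] = 5;  [w^3] = 6.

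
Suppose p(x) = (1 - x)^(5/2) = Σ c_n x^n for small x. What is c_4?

-5/128

[x^0] = 1;  [x^1] = -5/2;  [x^2] = 15/8;  [x^3] = -5/16;  [x^4] = -5/128.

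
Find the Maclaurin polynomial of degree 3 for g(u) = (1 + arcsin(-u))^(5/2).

-35*u^3/48 + 15*u^2/8 - 5*u/2 + 1

Let u equal the inner series; expand the outer function in u and truncate.
[u^0] = 1;  [u^1] = -5/2;  [u^2] = 15/8;  [u^3] = -35/48.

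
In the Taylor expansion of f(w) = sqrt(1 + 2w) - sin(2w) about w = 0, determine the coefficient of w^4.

-5/8

Expand each term separately and add.
f(0) = 1
f′(0) = -1
f′′(0) = -1
f′′′(0) = 11
f^(4)(0) = -15
Then c_k = f^(k)(0)/k! gives each Taylor coefficient.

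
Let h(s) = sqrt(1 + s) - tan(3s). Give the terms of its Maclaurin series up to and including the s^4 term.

Combine the two series term by term.

-5*s^4/128 - 143*s^3/16 - s^2/8 - 5*s/2 + 1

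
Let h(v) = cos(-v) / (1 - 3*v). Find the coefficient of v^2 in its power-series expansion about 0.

Expand 1/(denominator) as a geometric series and multiply by the numerator's series.
[v^0] = 1;  [v^1] = 3;  [v^2] = 17/2.
So c_2 = h′′(0)/2! = 17/2.

17/2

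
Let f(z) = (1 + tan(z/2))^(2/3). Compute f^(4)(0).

-25/162

Compose series: expand the inner function first, then feed it into the outer expansion.
The coefficient of z^4 in the expansion is -25/3888, so f^(4)(0) = 4! * (-25/3888) = -25/162.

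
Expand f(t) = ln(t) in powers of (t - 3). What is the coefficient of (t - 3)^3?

f(3) = ln(3)
f′(3) = 1/3
f′′(3) = -1/9
f′′′(3) = 2/27
Dividing each by k! gives the coefficients c_0, ..., c_3.

1/81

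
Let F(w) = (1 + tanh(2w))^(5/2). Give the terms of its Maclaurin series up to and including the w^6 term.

Substitute the inner expansion into the outer series and collect powers.
F(0) = 1
F′(0) = 5
F′′(0) = 15
F′′′(0) = -25
F^(4)(0) = -495
F^(5)(0) = 125
F^(6)(0) = 34815
Dividing each by k! gives the coefficients c_0, ..., c_6.

2321*w^6/48 + 25*w^5/24 - 165*w^4/8 - 25*w^3/6 + 15*w^2/2 + 5*w + 1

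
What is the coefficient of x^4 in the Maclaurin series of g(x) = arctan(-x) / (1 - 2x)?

-22/3

Multiply the two series term by term and collect like powers.
g(0) = 0
g′(0) = -1
g′′(0) = -4
g′′′(0) = -22
g^(4)(0) = -176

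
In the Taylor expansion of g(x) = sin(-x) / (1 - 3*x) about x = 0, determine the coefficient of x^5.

Multiply the numerator's expansion by the denominator's geometric series.
[x^0] = 0;  [x^1] = -1;  [x^2] = -3;  [x^3] = -53/6;  [x^4] = -53/2;  [x^5] = -9541/120.

-9541/120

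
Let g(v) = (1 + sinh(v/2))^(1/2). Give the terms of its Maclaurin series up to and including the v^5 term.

Substitute the inner expansion into the outer series and collect powers.
g(0) = 1
g′(0) = 1/4
g′′(0) = -1/16
g′′′(0) = 7/64
g^(4)(0) = -31/256
g^(5)(0) = 241/1024
Dividing each by k! gives the coefficients c_0, ..., c_5.

241*v^5/122880 - 31*v^4/6144 + 7*v^3/384 - v^2/32 + v/4 + 1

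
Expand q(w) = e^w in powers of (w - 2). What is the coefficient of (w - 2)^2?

e^(2)/2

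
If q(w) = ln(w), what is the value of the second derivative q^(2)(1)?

From the series, [(w - 1)^2] q = -1/2; multiply by 2! = 2 to get -1.

-1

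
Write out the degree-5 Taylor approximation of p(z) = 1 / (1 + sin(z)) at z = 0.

Expand as Σ (-1)^k u^k with u equal to the inner function's series.
p(0) = 1
p′(0) = -1
p′′(0) = 2
p′′′(0) = -5
p^(4)(0) = 16
p^(5)(0) = -61

-61*z^5/120 + 2*z^4/3 - 5*z^3/6 + z^2 - z + 1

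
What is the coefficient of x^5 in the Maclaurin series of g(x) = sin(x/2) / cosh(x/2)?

Write the quotient as an unknown series and match coefficients against numerator = denominator · series.
[x^0] = 0;  [x^1] = 1/2;  [x^2] = 0;  [x^3] = -1/12;  [x^4] = 0;  [x^5] = 3/320.

3/320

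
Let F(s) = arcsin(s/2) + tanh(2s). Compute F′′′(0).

-127/8

Add the two expansions coefficient-wise.
The coefficient of s^3 in the expansion is -127/48, so F′′′(0) = 3! * (-127/48) = -127/8.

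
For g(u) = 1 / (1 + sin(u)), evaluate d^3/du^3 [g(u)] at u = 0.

-5

Expand as Σ (-1)^k u^k with u equal to the inner function's series.
From the series, [u^3] g = -5/6; multiply by 3! = 6 to get -5.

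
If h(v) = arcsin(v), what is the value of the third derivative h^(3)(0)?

1

Compute the successive derivatives at the expansion point and divide by k!.
From the series, [v^3] h = 1/6; multiply by 3! = 6 to get 1.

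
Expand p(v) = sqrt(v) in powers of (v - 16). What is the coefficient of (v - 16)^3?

c_3 = p′′′(16)/3! = 1/16384.

1/16384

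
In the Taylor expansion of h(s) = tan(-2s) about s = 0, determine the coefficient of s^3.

Apply the Taylor formula c_k = f^(k)(a)/k!.
h(0) = 0
h′(0) = -2
h′′(0) = 0
h′′′(0) = -16
So c_3 = h′′′(0)/3! = -8/3.

-8/3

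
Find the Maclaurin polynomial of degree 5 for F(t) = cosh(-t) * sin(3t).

-t^5/10 - 3*t^3 + 3*t

Multiply the two series term by term and collect like powers.
F(0) = 0
F′(0) = 3
F′′(0) = 0
F′′′(0) = -18
F^(4)(0) = 0
F^(5)(0) = -12
Then c_k = F^(k)(0)/k! gives each Taylor coefficient.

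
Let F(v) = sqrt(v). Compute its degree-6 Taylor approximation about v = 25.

-21*(v - 25)^6/50000000000 + 7*(v - 25)^5/500000000 - (v - 25)^4/2000000 + (v - 25)^3/50000 - (v - 25)^2/1000 + (v - 25)/10 + 5

[(v - 25)^0] = 5;  [(v - 25)^1] = 1/10;  [(v - 25)^2] = -1/1000;  [(v - 25)^3] = 1/50000;  [(v - 25)^4] = -1/2000000;  [(v - 25)^5] = 7/500000000;  [(v - 25)^6] = -21/50000000000.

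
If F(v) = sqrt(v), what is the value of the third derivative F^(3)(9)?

1/648

The coefficient of (v - 9)^3 in the expansion is 1/3888, so F′′′(9) = 3! * (1/3888) = 1/648.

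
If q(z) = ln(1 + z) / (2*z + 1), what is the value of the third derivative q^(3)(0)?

Use 1/(1 - r) = Σ r^k on the denominator, then take the Cauchy product.
From the series, [z^3] q = 16/3; multiply by 3! = 6 to get 32.

32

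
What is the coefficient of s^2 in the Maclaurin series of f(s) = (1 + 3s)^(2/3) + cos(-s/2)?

Add the two expansions coefficient-wise.
So c_2 = f′′(0)/2! = -9/8.

-9/8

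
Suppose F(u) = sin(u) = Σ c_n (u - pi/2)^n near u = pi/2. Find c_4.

1/24

F(pi/2) = 1
F′(pi/2) = 0
F′′(pi/2) = -1
F′′′(pi/2) = 0
F^(4)(pi/2) = 1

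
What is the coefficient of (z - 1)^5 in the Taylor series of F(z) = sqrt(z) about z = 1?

Compute the successive derivatives at the expansion point and divide by k!.
So c_5 = F^(5)(1)/5! = 7/256.

7/256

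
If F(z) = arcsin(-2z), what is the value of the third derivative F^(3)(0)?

-8

The coefficient of z^3 in the expansion is -4/3, so F′′′(0) = 3! * (-4/3) = -8.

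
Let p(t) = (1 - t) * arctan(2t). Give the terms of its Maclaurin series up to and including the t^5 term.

32*t^5/5 + 8*t^4/3 - 8*t^3/3 - 2*t^2 + 2*t

Shift and add copies of the series according to the polynomial's terms.
p(0) = 0
p′(0) = 2
p′′(0) = -4
p′′′(0) = -16
p^(4)(0) = 64
p^(5)(0) = 768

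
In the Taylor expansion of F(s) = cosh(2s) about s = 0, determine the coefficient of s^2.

2

F(0) = 1
F′(0) = 0
F′′(0) = 4
Then c_k = F^(k)(0)/k! gives each Taylor coefficient.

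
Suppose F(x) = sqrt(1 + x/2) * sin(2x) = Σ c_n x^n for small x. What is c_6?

Write out both Maclaurin series and multiply, keeping only the needed powers.
F(0) = 0
F′(0) = 2
F′′(0) = 1
F′′′(0) = -67/8
F^(4)(0) = -61/8
F^(5)(0) = 4661/128
F^(6)(0) = 10683/256
Dividing each by k! gives the coefficients c_0, ..., c_6.

1187/20480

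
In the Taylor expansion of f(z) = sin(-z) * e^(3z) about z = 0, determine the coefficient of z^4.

Expand each factor separately, then convolve coefficients.
f(0) = 0
f′(0) = -1
f′′(0) = -6
f′′′(0) = -26
f^(4)(0) = -96

-4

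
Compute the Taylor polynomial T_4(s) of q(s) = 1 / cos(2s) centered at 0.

Write the quotient as an unknown series and match coefficients against numerator = denominator · series.
q(0) = 1
q′(0) = 0
q′′(0) = 4
q′′′(0) = 0
q^(4)(0) = 80

10*s^4/3 + 2*s^2 + 1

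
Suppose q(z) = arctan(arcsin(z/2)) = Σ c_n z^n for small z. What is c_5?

13/3840

Compose series: expand the inner function first, then feed it into the outer expansion.
q(0) = 0
q′(0) = 1/2
q′′(0) = 0
q′′′(0) = -1/8
q^(4)(0) = 0
q^(5)(0) = 13/32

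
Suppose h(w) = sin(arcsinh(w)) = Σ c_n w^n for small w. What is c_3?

Let u equal the inner series; expand the outer function in u and truncate.
So c_3 = h′′′(0)/3! = -1/3.

-1/3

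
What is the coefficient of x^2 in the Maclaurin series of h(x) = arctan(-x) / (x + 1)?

1

Expand 1/(denominator) as a geometric series and multiply by the numerator's series.
h(0) = 0
h′(0) = -1
h′′(0) = 2
The Taylor polynomial is Σ h^(k)(0)/k! · x^k.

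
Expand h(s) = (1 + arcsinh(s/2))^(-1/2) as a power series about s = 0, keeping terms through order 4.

Plug the Maclaurin series of the inner function into that of the outer and collect terms.
h(0) = 1
h′(0) = -1/4
h′′(0) = 3/16
h′′′(0) = -11/64
h^(4)(0) = 57/256

19*s^4/2048 - 11*s^3/384 + 3*s^2/32 - s/4 + 1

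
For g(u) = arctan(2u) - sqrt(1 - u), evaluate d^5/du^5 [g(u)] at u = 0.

24681/32

Add the two expansions coefficient-wise.
From the series, [u^5] g = 8227/1280; multiply by 5! = 120 to get 24681/32.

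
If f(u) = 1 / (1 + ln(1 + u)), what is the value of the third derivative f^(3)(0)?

Expand as Σ (-1)^k u^k with u equal to the inner function's series.
The coefficient of u^3 in the expansion is -7/3, so f′′′(0) = 3! * (-7/3) = -14.

-14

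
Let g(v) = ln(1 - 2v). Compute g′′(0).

-4

Differentiate repeatedly and evaluate at the center.
From the series, [v^2] g = -2; multiply by 2! = 2 to get -4.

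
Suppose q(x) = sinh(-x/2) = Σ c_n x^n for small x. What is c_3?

-1/48

Apply the Taylor formula c_k = f^(k)(a)/k!.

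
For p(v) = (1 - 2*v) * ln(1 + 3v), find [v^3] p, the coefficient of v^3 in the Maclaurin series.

18

Distribute the polynomial across the series and collect like powers.
p(0) = 0
p′(0) = 3
p′′(0) = -21
p′′′(0) = 108
Then c_k = p^(k)(0)/k! gives each Taylor coefficient.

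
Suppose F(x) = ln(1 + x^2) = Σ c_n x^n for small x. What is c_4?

-1/2

F(0) = 0
F′(0) = 0
F′′(0) = 2
F′′′(0) = 0
F^(4)(0) = -12
So c_4 = F^(4)(0)/4! = -1/2.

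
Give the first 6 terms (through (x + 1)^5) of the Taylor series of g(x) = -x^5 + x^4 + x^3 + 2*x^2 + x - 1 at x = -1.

-(x + 1)^5 + 6*(x + 1)^4 - 13*(x + 1)^3 + 15*(x + 1)^2 - 9*(x + 1) + 1

Apply the Taylor formula c_k = f^(k)(a)/k!.
g(-1) = 1
g′(-1) = -9
g′′(-1) = 30
g′′′(-1) = -78
g^(4)(-1) = 144
g^(5)(-1) = -120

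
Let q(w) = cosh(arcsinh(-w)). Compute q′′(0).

1

Compose series: expand the inner function first, then feed it into the outer expansion.
The coefficient of w^2 in the expansion is 1/2, so q′′(0) = 2! * (1/2) = 1.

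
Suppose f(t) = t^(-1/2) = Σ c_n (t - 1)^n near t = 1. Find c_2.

[(t - 1)^0] = 1;  [(t - 1)^1] = -1/2;  [(t - 1)^2] = 3/8.
So c_2 = f′′(1)/2! = 3/8.

3/8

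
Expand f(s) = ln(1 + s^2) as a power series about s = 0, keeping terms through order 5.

-s^4/2 + s^2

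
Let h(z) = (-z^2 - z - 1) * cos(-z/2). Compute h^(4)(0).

47/16

Multiply each power in the prefactor through the base expansion.
The coefficient of z^4 in the expansion is 47/384, so h^(4)(0) = 4! * (47/384) = 47/16.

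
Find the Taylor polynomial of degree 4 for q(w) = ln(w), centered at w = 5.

[(w - 5)^0] = ln(5);  [(w - 5)^1] = 1/5;  [(w - 5)^2] = -1/50;  [(w - 5)^3] = 1/375;  [(w - 5)^4] = -1/2500.

-(w - 5)^4/2500 + (w - 5)^3/375 - (w - 5)^2/50 + (w - 5)/5 + ln(5)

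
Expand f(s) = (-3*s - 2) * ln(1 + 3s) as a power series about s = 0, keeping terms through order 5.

-729*s^5/20 + 27*s^4/2 - 9*s^3/2 - 6*s

Distribute the polynomial across the series and collect like powers.
f(0) = 0
f′(0) = -6
f′′(0) = 0
f′′′(0) = -27
f^(4)(0) = 324
f^(5)(0) = -4374
Dividing each by k! gives the coefficients c_0, ..., c_5.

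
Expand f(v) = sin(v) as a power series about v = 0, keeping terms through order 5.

v^5/120 - v^3/6 + v

Differentiate repeatedly and evaluate at the center.
[v^0] = 0;  [v^1] = 1;  [v^2] = 0;  [v^3] = -1/6;  [v^4] = 0;  [v^5] = 1/120.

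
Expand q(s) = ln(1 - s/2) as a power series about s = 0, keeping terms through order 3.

-s^3/24 - s^2/8 - s/2

Compute the successive derivatives at the expansion point and divide by k!.
[s^0] = 0;  [s^1] = -1/2;  [s^2] = -1/8;  [s^3] = -1/24.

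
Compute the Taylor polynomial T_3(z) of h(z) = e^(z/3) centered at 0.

z^3/162 + z^2/18 + z/3 + 1

h(0) = 1
h′(0) = 1/3
h′′(0) = 1/9
h′′′(0) = 1/27
Dividing each by k! gives the coefficients c_0, ..., c_3.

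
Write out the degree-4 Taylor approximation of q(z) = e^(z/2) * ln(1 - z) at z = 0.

Take the Cauchy product of the two expansions.
[z^0] = 0;  [z^1] = -1;  [z^2] = -1;  [z^3] = -17/24;  [z^4] = -1/2.

-z^4/2 - 17*z^3/24 - z^2 - z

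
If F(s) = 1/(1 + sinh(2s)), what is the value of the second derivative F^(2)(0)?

Plug the Maclaurin series of the inner function into that of the outer and collect terms.
From the series, [s^2] F = 4; multiply by 2! = 2 to get 8.

8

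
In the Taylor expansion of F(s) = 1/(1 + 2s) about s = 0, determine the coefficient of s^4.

16

[s^0] = 1;  [s^1] = -2;  [s^2] = 4;  [s^3] = -8;  [s^4] = 16.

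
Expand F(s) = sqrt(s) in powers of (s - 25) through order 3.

Compute the successive derivatives at the expansion point and divide by k!.
[(s - 25)^0] = 5;  [(s - 25)^1] = 1/10;  [(s - 25)^2] = -1/1000;  [(s - 25)^3] = 1/50000.

(s - 25)^3/50000 - (s - 25)^2/1000 + (s - 25)/10 + 5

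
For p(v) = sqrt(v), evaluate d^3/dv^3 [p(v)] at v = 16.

The coefficient of (v - 16)^3 in the expansion is 1/16384, so p′′′(16) = 3! * (1/16384) = 3/8192.

3/8192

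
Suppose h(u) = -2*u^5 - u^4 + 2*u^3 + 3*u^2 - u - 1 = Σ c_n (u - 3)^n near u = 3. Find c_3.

Apply the Taylor formula c_k = f^(k)(a)/k!.
So c_3 = h′′′(3)/3! = -190.

-190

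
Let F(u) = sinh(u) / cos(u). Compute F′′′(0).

Write the quotient as an unknown series and match coefficients against numerator = denominator · series.
From the series, [u^3] F = 2/3; multiply by 3! = 6 to get 4.

4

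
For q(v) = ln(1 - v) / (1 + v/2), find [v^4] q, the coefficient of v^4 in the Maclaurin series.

-1/12

Take the Cauchy product of the two expansions.
[v^0] = 0;  [v^1] = -1;  [v^2] = 0;  [v^3] = -1/3;  [v^4] = -1/12.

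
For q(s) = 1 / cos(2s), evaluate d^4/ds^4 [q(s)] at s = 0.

80

Divide the numerator series by the denominator series (power-series long division).
The coefficient of s^4 in the expansion is 10/3, so q^(4)(0) = 4! * (10/3) = 80.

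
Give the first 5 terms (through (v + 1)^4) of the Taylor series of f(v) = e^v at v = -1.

(v + 1)^4*e^(-1)/24 + (v + 1)^3*e^(-1)/6 + (v + 1)^2*e^(-1)/2 + (v + 1)*e^(-1) + e^(-1)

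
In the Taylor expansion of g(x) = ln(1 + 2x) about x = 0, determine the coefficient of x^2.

-2

g(0) = 0
g′(0) = 2
g′′(0) = -4
So c_2 = g′′(0)/2! = -2.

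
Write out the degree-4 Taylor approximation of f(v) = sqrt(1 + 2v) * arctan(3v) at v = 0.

Write out both Maclaurin series and multiply, keeping only the needed powers.

-15*v^4/2 - 21*v^3/2 + 3*v^2 + 3*v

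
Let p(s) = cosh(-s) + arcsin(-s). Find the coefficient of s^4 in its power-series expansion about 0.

1/24

Add the two expansions coefficient-wise.
p(0) = 1
p′(0) = -1
p′′(0) = 1
p′′′(0) = -1
p^(4)(0) = 1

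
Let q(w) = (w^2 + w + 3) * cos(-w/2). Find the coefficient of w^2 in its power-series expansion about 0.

5/8

Distribute the polynomial across the series and collect like powers.
q(0) = 3
q′(0) = 1
q′′(0) = 5/4
Then c_k = q^(k)(0)/k! gives each Taylor coefficient.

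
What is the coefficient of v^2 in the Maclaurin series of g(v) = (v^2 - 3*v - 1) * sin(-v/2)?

Multiply each power in the prefactor through the base expansion.

3/2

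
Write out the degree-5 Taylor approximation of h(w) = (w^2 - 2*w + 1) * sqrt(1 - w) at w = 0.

-3*w^5/256 - 5*w^4/128 - 5*w^3/16 + 15*w^2/8 - 5*w/2 + 1

Multiply each power in the prefactor through the base expansion.
[w^0] = 1;  [w^1] = -5/2;  [w^2] = 15/8;  [w^3] = -5/16;  [w^4] = -5/128;  [w^5] = -3/256.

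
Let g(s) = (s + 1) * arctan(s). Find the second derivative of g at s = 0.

2

Shift and add copies of the series according to the polynomial's terms.
The coefficient of s^2 in the expansion is 1, so g′′(0) = 2! * (1) = 2.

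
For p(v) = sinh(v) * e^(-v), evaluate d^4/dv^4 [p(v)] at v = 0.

-8

Expand each factor separately, then convolve coefficients.
From the series, [v^4] p = -1/3; multiply by 4! = 24 to get -8.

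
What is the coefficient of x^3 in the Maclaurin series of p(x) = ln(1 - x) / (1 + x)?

-5/6

Expand each factor separately, then convolve coefficients.
p(0) = 0
p′(0) = -1
p′′(0) = 1
p′′′(0) = -5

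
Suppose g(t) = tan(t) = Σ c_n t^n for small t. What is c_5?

Use the known series and substitute for the argument.
g(0) = 0
g′(0) = 1
g′′(0) = 0
g′′′(0) = 2
g^(4)(0) = 0
g^(5)(0) = 16
Dividing each by k! gives the coefficients c_0, ..., c_5.

2/15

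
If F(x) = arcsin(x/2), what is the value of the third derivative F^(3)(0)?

1/8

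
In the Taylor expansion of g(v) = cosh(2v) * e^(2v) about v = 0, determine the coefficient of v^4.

16/3

Write out both Maclaurin series and multiply, keeping only the needed powers.
[v^0] = 1;  [v^1] = 2;  [v^2] = 4;  [v^3] = 16/3;  [v^4] = 16/3.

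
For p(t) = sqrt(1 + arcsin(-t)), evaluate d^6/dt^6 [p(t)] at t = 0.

Let u equal the inner series; expand the outer function in u and truncate.
The coefficient of t^6 in the expansion is -3169/46080, so p^(6)(0) = 6! * (-3169/46080) = -3169/64.

-3169/64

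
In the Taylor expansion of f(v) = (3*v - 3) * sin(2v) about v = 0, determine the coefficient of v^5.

Shift and add copies of the series according to the polynomial's terms.
[v^0] = 0;  [v^1] = -6;  [v^2] = 6;  [v^3] = 4;  [v^4] = -4;  [v^5] = -4/5.
So c_5 = f^(5)(0)/5! = -4/5.

-4/5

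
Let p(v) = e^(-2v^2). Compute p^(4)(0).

48

The coefficient of v^4 in the expansion is 2, so p^(4)(0) = 4! * (2) = 48.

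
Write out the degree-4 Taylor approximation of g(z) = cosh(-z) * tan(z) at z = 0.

5*z^3/6 + z

Write out both Maclaurin series and multiply, keeping only the needed powers.
g(0) = 0
g′(0) = 1
g′′(0) = 0
g′′′(0) = 5
g^(4)(0) = 0
Then c_k = g^(k)(0)/k! gives each Taylor coefficient.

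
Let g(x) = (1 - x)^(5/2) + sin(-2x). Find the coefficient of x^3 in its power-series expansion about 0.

49/48

Add the two expansions coefficient-wise.
g(0) = 1
g′(0) = -9/2
g′′(0) = 15/4
g′′′(0) = 49/8
So c_3 = g′′′(0)/3! = 49/48.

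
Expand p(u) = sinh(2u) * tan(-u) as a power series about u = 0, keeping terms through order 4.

-2*u^4 - 2*u^2

Write out both Maclaurin series and multiply, keeping only the needed powers.
p(0) = 0
p′(0) = 0
p′′(0) = -4
p′′′(0) = 0
p^(4)(0) = -48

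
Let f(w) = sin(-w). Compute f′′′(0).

1

Use the known series and substitute for the argument.
The coefficient of w^3 in the expansion is 1/6, so f′′′(0) = 3! * (1/6) = 1.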